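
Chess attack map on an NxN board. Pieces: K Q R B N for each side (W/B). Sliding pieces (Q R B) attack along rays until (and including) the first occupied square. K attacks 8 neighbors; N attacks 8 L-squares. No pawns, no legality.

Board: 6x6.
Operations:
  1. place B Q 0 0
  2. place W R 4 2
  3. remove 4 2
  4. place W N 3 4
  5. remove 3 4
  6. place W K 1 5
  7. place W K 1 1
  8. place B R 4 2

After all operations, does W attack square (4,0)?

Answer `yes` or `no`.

Op 1: place BQ@(0,0)
Op 2: place WR@(4,2)
Op 3: remove (4,2)
Op 4: place WN@(3,4)
Op 5: remove (3,4)
Op 6: place WK@(1,5)
Op 7: place WK@(1,1)
Op 8: place BR@(4,2)
Per-piece attacks for W:
  WK@(1,1): attacks (1,2) (1,0) (2,1) (0,1) (2,2) (2,0) (0,2) (0,0)
  WK@(1,5): attacks (1,4) (2,5) (0,5) (2,4) (0,4)
W attacks (4,0): no

Answer: no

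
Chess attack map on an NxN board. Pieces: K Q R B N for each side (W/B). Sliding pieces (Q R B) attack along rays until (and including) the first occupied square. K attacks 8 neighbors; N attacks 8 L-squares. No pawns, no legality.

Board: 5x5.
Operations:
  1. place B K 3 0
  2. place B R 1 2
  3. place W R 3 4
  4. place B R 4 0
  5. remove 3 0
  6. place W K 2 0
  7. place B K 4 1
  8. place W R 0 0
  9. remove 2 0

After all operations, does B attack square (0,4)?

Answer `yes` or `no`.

Op 1: place BK@(3,0)
Op 2: place BR@(1,2)
Op 3: place WR@(3,4)
Op 4: place BR@(4,0)
Op 5: remove (3,0)
Op 6: place WK@(2,0)
Op 7: place BK@(4,1)
Op 8: place WR@(0,0)
Op 9: remove (2,0)
Per-piece attacks for B:
  BR@(1,2): attacks (1,3) (1,4) (1,1) (1,0) (2,2) (3,2) (4,2) (0,2)
  BR@(4,0): attacks (4,1) (3,0) (2,0) (1,0) (0,0) [ray(0,1) blocked at (4,1); ray(-1,0) blocked at (0,0)]
  BK@(4,1): attacks (4,2) (4,0) (3,1) (3,2) (3,0)
B attacks (0,4): no

Answer: no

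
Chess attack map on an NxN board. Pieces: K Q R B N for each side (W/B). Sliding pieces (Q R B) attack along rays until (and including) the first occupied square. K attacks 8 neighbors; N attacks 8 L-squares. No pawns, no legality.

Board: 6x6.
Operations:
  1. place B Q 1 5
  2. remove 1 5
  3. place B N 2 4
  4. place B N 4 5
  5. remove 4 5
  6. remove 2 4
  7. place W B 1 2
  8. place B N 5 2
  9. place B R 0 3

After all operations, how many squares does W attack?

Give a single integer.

Answer: 7

Derivation:
Op 1: place BQ@(1,5)
Op 2: remove (1,5)
Op 3: place BN@(2,4)
Op 4: place BN@(4,5)
Op 5: remove (4,5)
Op 6: remove (2,4)
Op 7: place WB@(1,2)
Op 8: place BN@(5,2)
Op 9: place BR@(0,3)
Per-piece attacks for W:
  WB@(1,2): attacks (2,3) (3,4) (4,5) (2,1) (3,0) (0,3) (0,1) [ray(-1,1) blocked at (0,3)]
Union (7 distinct): (0,1) (0,3) (2,1) (2,3) (3,0) (3,4) (4,5)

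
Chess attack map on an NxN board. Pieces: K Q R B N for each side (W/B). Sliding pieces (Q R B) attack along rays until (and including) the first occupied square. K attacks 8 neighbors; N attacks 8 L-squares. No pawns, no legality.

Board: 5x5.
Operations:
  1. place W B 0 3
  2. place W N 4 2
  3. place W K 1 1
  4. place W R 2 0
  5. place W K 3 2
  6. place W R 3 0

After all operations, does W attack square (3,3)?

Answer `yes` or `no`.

Answer: yes

Derivation:
Op 1: place WB@(0,3)
Op 2: place WN@(4,2)
Op 3: place WK@(1,1)
Op 4: place WR@(2,0)
Op 5: place WK@(3,2)
Op 6: place WR@(3,0)
Per-piece attacks for W:
  WB@(0,3): attacks (1,4) (1,2) (2,1) (3,0) [ray(1,-1) blocked at (3,0)]
  WK@(1,1): attacks (1,2) (1,0) (2,1) (0,1) (2,2) (2,0) (0,2) (0,0)
  WR@(2,0): attacks (2,1) (2,2) (2,3) (2,4) (3,0) (1,0) (0,0) [ray(1,0) blocked at (3,0)]
  WR@(3,0): attacks (3,1) (3,2) (4,0) (2,0) [ray(0,1) blocked at (3,2); ray(-1,0) blocked at (2,0)]
  WK@(3,2): attacks (3,3) (3,1) (4,2) (2,2) (4,3) (4,1) (2,3) (2,1)
  WN@(4,2): attacks (3,4) (2,3) (3,0) (2,1)
W attacks (3,3): yes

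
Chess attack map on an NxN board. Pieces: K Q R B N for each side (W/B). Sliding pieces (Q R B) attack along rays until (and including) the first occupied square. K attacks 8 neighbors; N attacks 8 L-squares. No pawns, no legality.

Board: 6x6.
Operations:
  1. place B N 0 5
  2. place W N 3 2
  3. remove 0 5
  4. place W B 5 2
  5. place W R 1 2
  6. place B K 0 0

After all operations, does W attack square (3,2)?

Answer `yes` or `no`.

Op 1: place BN@(0,5)
Op 2: place WN@(3,2)
Op 3: remove (0,5)
Op 4: place WB@(5,2)
Op 5: place WR@(1,2)
Op 6: place BK@(0,0)
Per-piece attacks for W:
  WR@(1,2): attacks (1,3) (1,4) (1,5) (1,1) (1,0) (2,2) (3,2) (0,2) [ray(1,0) blocked at (3,2)]
  WN@(3,2): attacks (4,4) (5,3) (2,4) (1,3) (4,0) (5,1) (2,0) (1,1)
  WB@(5,2): attacks (4,3) (3,4) (2,5) (4,1) (3,0)
W attacks (3,2): yes

Answer: yes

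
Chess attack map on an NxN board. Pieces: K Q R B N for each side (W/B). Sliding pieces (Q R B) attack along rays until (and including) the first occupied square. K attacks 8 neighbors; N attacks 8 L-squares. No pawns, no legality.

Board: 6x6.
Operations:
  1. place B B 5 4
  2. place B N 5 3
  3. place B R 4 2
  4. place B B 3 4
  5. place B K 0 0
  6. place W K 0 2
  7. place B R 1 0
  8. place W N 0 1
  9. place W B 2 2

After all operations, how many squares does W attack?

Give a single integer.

Op 1: place BB@(5,4)
Op 2: place BN@(5,3)
Op 3: place BR@(4,2)
Op 4: place BB@(3,4)
Op 5: place BK@(0,0)
Op 6: place WK@(0,2)
Op 7: place BR@(1,0)
Op 8: place WN@(0,1)
Op 9: place WB@(2,2)
Per-piece attacks for W:
  WN@(0,1): attacks (1,3) (2,2) (2,0)
  WK@(0,2): attacks (0,3) (0,1) (1,2) (1,3) (1,1)
  WB@(2,2): attacks (3,3) (4,4) (5,5) (3,1) (4,0) (1,3) (0,4) (1,1) (0,0) [ray(-1,-1) blocked at (0,0)]
Union (14 distinct): (0,0) (0,1) (0,3) (0,4) (1,1) (1,2) (1,3) (2,0) (2,2) (3,1) (3,3) (4,0) (4,4) (5,5)

Answer: 14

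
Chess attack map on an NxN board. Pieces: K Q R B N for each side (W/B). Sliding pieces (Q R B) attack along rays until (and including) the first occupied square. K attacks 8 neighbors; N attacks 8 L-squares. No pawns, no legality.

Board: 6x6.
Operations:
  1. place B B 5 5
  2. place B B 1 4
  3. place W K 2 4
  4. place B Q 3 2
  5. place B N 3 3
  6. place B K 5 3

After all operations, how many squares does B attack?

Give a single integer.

Op 1: place BB@(5,5)
Op 2: place BB@(1,4)
Op 3: place WK@(2,4)
Op 4: place BQ@(3,2)
Op 5: place BN@(3,3)
Op 6: place BK@(5,3)
Per-piece attacks for B:
  BB@(1,4): attacks (2,5) (2,3) (3,2) (0,5) (0,3) [ray(1,-1) blocked at (3,2)]
  BQ@(3,2): attacks (3,3) (3,1) (3,0) (4,2) (5,2) (2,2) (1,2) (0,2) (4,3) (5,4) (4,1) (5,0) (2,3) (1,4) (2,1) (1,0) [ray(0,1) blocked at (3,3); ray(-1,1) blocked at (1,4)]
  BN@(3,3): attacks (4,5) (5,4) (2,5) (1,4) (4,1) (5,2) (2,1) (1,2)
  BK@(5,3): attacks (5,4) (5,2) (4,3) (4,4) (4,2)
  BB@(5,5): attacks (4,4) (3,3) [ray(-1,-1) blocked at (3,3)]
Union (22 distinct): (0,2) (0,3) (0,5) (1,0) (1,2) (1,4) (2,1) (2,2) (2,3) (2,5) (3,0) (3,1) (3,2) (3,3) (4,1) (4,2) (4,3) (4,4) (4,5) (5,0) (5,2) (5,4)

Answer: 22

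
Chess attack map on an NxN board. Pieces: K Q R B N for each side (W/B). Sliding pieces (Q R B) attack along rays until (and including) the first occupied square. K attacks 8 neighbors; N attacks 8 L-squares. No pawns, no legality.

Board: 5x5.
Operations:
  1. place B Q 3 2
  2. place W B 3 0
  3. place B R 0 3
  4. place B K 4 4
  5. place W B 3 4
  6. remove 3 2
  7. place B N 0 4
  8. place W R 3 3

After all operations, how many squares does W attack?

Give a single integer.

Op 1: place BQ@(3,2)
Op 2: place WB@(3,0)
Op 3: place BR@(0,3)
Op 4: place BK@(4,4)
Op 5: place WB@(3,4)
Op 6: remove (3,2)
Op 7: place BN@(0,4)
Op 8: place WR@(3,3)
Per-piece attacks for W:
  WB@(3,0): attacks (4,1) (2,1) (1,2) (0,3) [ray(-1,1) blocked at (0,3)]
  WR@(3,3): attacks (3,4) (3,2) (3,1) (3,0) (4,3) (2,3) (1,3) (0,3) [ray(0,1) blocked at (3,4); ray(0,-1) blocked at (3,0); ray(-1,0) blocked at (0,3)]
  WB@(3,4): attacks (4,3) (2,3) (1,2) (0,1)
Union (12 distinct): (0,1) (0,3) (1,2) (1,3) (2,1) (2,3) (3,0) (3,1) (3,2) (3,4) (4,1) (4,3)

Answer: 12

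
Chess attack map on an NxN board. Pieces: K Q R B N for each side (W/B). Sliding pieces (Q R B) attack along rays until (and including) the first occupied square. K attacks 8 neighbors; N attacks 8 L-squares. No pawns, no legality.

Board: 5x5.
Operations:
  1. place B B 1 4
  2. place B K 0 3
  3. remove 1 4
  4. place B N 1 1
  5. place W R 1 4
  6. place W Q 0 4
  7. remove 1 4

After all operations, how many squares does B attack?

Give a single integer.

Op 1: place BB@(1,4)
Op 2: place BK@(0,3)
Op 3: remove (1,4)
Op 4: place BN@(1,1)
Op 5: place WR@(1,4)
Op 6: place WQ@(0,4)
Op 7: remove (1,4)
Per-piece attacks for B:
  BK@(0,3): attacks (0,4) (0,2) (1,3) (1,4) (1,2)
  BN@(1,1): attacks (2,3) (3,2) (0,3) (3,0)
Union (9 distinct): (0,2) (0,3) (0,4) (1,2) (1,3) (1,4) (2,3) (3,0) (3,2)

Answer: 9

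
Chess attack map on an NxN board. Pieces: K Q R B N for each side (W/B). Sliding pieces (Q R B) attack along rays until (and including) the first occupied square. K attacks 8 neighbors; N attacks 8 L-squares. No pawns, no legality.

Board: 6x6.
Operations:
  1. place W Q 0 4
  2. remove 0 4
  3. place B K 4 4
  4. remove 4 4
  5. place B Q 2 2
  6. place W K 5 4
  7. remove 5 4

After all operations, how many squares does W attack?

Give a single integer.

Answer: 0

Derivation:
Op 1: place WQ@(0,4)
Op 2: remove (0,4)
Op 3: place BK@(4,4)
Op 4: remove (4,4)
Op 5: place BQ@(2,2)
Op 6: place WK@(5,4)
Op 7: remove (5,4)
Per-piece attacks for W:
Union (0 distinct): (none)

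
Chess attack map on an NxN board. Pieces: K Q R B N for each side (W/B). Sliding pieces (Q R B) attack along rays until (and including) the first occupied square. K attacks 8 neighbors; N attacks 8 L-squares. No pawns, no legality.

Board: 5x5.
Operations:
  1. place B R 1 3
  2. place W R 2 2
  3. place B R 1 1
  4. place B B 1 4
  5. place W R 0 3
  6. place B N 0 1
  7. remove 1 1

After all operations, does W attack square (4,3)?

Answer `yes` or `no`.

Answer: no

Derivation:
Op 1: place BR@(1,3)
Op 2: place WR@(2,2)
Op 3: place BR@(1,1)
Op 4: place BB@(1,4)
Op 5: place WR@(0,3)
Op 6: place BN@(0,1)
Op 7: remove (1,1)
Per-piece attacks for W:
  WR@(0,3): attacks (0,4) (0,2) (0,1) (1,3) [ray(0,-1) blocked at (0,1); ray(1,0) blocked at (1,3)]
  WR@(2,2): attacks (2,3) (2,4) (2,1) (2,0) (3,2) (4,2) (1,2) (0,2)
W attacks (4,3): no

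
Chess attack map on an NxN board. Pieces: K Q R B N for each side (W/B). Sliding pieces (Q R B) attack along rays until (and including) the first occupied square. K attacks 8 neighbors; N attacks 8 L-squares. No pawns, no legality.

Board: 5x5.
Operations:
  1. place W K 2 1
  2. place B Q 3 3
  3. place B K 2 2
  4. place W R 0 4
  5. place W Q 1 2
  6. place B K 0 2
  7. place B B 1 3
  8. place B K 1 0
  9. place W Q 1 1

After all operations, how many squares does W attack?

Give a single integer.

Op 1: place WK@(2,1)
Op 2: place BQ@(3,3)
Op 3: place BK@(2,2)
Op 4: place WR@(0,4)
Op 5: place WQ@(1,2)
Op 6: place BK@(0,2)
Op 7: place BB@(1,3)
Op 8: place BK@(1,0)
Op 9: place WQ@(1,1)
Per-piece attacks for W:
  WR@(0,4): attacks (0,3) (0,2) (1,4) (2,4) (3,4) (4,4) [ray(0,-1) blocked at (0,2)]
  WQ@(1,1): attacks (1,2) (1,0) (2,1) (0,1) (2,2) (2,0) (0,2) (0,0) [ray(0,1) blocked at (1,2); ray(0,-1) blocked at (1,0); ray(1,0) blocked at (2,1); ray(1,1) blocked at (2,2); ray(-1,1) blocked at (0,2)]
  WQ@(1,2): attacks (1,3) (1,1) (2,2) (0,2) (2,3) (3,4) (2,1) (0,3) (0,1) [ray(0,1) blocked at (1,3); ray(0,-1) blocked at (1,1); ray(1,0) blocked at (2,2); ray(-1,0) blocked at (0,2); ray(1,-1) blocked at (2,1)]
  WK@(2,1): attacks (2,2) (2,0) (3,1) (1,1) (3,2) (3,0) (1,2) (1,0)
Union (19 distinct): (0,0) (0,1) (0,2) (0,3) (1,0) (1,1) (1,2) (1,3) (1,4) (2,0) (2,1) (2,2) (2,3) (2,4) (3,0) (3,1) (3,2) (3,4) (4,4)

Answer: 19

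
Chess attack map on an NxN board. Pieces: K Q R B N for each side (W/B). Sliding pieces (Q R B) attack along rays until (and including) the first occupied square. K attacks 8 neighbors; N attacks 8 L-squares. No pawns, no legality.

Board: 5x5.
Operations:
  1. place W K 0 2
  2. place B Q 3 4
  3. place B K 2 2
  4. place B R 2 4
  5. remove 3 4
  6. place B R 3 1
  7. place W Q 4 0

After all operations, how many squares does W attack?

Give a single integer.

Answer: 14

Derivation:
Op 1: place WK@(0,2)
Op 2: place BQ@(3,4)
Op 3: place BK@(2,2)
Op 4: place BR@(2,4)
Op 5: remove (3,4)
Op 6: place BR@(3,1)
Op 7: place WQ@(4,0)
Per-piece attacks for W:
  WK@(0,2): attacks (0,3) (0,1) (1,2) (1,3) (1,1)
  WQ@(4,0): attacks (4,1) (4,2) (4,3) (4,4) (3,0) (2,0) (1,0) (0,0) (3,1) [ray(-1,1) blocked at (3,1)]
Union (14 distinct): (0,0) (0,1) (0,3) (1,0) (1,1) (1,2) (1,3) (2,0) (3,0) (3,1) (4,1) (4,2) (4,3) (4,4)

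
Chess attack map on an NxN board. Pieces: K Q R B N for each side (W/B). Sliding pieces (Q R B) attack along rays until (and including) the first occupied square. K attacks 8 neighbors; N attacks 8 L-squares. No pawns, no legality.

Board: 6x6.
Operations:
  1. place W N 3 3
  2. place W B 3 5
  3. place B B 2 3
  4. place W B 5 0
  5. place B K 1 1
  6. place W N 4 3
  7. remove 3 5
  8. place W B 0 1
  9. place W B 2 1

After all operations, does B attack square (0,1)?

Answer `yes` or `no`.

Answer: yes

Derivation:
Op 1: place WN@(3,3)
Op 2: place WB@(3,5)
Op 3: place BB@(2,3)
Op 4: place WB@(5,0)
Op 5: place BK@(1,1)
Op 6: place WN@(4,3)
Op 7: remove (3,5)
Op 8: place WB@(0,1)
Op 9: place WB@(2,1)
Per-piece attacks for B:
  BK@(1,1): attacks (1,2) (1,0) (2,1) (0,1) (2,2) (2,0) (0,2) (0,0)
  BB@(2,3): attacks (3,4) (4,5) (3,2) (4,1) (5,0) (1,4) (0,5) (1,2) (0,1) [ray(1,-1) blocked at (5,0); ray(-1,-1) blocked at (0,1)]
B attacks (0,1): yes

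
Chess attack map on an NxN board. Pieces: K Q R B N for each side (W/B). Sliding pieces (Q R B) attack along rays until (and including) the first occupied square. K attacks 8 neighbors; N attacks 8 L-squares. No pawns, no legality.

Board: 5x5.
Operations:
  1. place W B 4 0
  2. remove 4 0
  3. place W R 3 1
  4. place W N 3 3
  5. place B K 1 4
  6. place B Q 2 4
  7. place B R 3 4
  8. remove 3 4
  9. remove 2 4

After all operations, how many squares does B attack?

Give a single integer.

Answer: 5

Derivation:
Op 1: place WB@(4,0)
Op 2: remove (4,0)
Op 3: place WR@(3,1)
Op 4: place WN@(3,3)
Op 5: place BK@(1,4)
Op 6: place BQ@(2,4)
Op 7: place BR@(3,4)
Op 8: remove (3,4)
Op 9: remove (2,4)
Per-piece attacks for B:
  BK@(1,4): attacks (1,3) (2,4) (0,4) (2,3) (0,3)
Union (5 distinct): (0,3) (0,4) (1,3) (2,3) (2,4)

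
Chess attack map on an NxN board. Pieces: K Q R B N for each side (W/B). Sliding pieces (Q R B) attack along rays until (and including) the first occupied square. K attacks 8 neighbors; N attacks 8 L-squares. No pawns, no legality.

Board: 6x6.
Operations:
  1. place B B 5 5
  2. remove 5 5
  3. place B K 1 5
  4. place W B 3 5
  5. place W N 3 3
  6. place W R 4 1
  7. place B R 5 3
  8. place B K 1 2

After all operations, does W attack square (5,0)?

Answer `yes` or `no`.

Op 1: place BB@(5,5)
Op 2: remove (5,5)
Op 3: place BK@(1,5)
Op 4: place WB@(3,5)
Op 5: place WN@(3,3)
Op 6: place WR@(4,1)
Op 7: place BR@(5,3)
Op 8: place BK@(1,2)
Per-piece attacks for W:
  WN@(3,3): attacks (4,5) (5,4) (2,5) (1,4) (4,1) (5,2) (2,1) (1,2)
  WB@(3,5): attacks (4,4) (5,3) (2,4) (1,3) (0,2) [ray(1,-1) blocked at (5,3)]
  WR@(4,1): attacks (4,2) (4,3) (4,4) (4,5) (4,0) (5,1) (3,1) (2,1) (1,1) (0,1)
W attacks (5,0): no

Answer: no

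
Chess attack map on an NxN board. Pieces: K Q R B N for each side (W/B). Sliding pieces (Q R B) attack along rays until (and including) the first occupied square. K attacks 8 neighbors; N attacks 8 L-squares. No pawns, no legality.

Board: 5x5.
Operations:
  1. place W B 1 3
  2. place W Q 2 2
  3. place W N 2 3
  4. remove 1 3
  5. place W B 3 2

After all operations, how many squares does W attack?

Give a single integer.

Op 1: place WB@(1,3)
Op 2: place WQ@(2,2)
Op 3: place WN@(2,3)
Op 4: remove (1,3)
Op 5: place WB@(3,2)
Per-piece attacks for W:
  WQ@(2,2): attacks (2,3) (2,1) (2,0) (3,2) (1,2) (0,2) (3,3) (4,4) (3,1) (4,0) (1,3) (0,4) (1,1) (0,0) [ray(0,1) blocked at (2,3); ray(1,0) blocked at (3,2)]
  WN@(2,3): attacks (4,4) (0,4) (3,1) (4,2) (1,1) (0,2)
  WB@(3,2): attacks (4,3) (4,1) (2,3) (2,1) (1,0) [ray(-1,1) blocked at (2,3)]
Union (18 distinct): (0,0) (0,2) (0,4) (1,0) (1,1) (1,2) (1,3) (2,0) (2,1) (2,3) (3,1) (3,2) (3,3) (4,0) (4,1) (4,2) (4,3) (4,4)

Answer: 18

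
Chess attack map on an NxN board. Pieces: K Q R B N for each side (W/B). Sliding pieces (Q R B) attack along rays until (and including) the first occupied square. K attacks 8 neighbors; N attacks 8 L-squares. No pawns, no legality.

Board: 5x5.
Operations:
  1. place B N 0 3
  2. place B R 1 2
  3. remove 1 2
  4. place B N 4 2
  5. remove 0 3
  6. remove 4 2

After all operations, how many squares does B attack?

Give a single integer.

Op 1: place BN@(0,3)
Op 2: place BR@(1,2)
Op 3: remove (1,2)
Op 4: place BN@(4,2)
Op 5: remove (0,3)
Op 6: remove (4,2)
Per-piece attacks for B:
Union (0 distinct): (none)

Answer: 0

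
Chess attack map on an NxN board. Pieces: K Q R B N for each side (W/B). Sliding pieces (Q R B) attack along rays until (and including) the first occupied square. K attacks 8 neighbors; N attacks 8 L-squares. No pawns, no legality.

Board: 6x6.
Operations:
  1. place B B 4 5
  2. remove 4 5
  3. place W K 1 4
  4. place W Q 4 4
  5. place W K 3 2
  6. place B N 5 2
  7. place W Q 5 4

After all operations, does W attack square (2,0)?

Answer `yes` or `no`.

Answer: no

Derivation:
Op 1: place BB@(4,5)
Op 2: remove (4,5)
Op 3: place WK@(1,4)
Op 4: place WQ@(4,4)
Op 5: place WK@(3,2)
Op 6: place BN@(5,2)
Op 7: place WQ@(5,4)
Per-piece attacks for W:
  WK@(1,4): attacks (1,5) (1,3) (2,4) (0,4) (2,5) (2,3) (0,5) (0,3)
  WK@(3,2): attacks (3,3) (3,1) (4,2) (2,2) (4,3) (4,1) (2,3) (2,1)
  WQ@(4,4): attacks (4,5) (4,3) (4,2) (4,1) (4,0) (5,4) (3,4) (2,4) (1,4) (5,5) (5,3) (3,5) (3,3) (2,2) (1,1) (0,0) [ray(1,0) blocked at (5,4); ray(-1,0) blocked at (1,4)]
  WQ@(5,4): attacks (5,5) (5,3) (5,2) (4,4) (4,5) (4,3) (3,2) [ray(0,-1) blocked at (5,2); ray(-1,0) blocked at (4,4); ray(-1,-1) blocked at (3,2)]
W attacks (2,0): no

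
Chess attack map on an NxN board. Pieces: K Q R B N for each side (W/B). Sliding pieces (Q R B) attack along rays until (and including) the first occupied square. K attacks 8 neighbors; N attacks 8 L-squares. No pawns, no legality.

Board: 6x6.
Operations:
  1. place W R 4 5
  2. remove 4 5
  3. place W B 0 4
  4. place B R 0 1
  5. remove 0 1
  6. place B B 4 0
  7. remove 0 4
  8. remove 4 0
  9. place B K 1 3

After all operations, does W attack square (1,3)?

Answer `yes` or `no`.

Answer: no

Derivation:
Op 1: place WR@(4,5)
Op 2: remove (4,5)
Op 3: place WB@(0,4)
Op 4: place BR@(0,1)
Op 5: remove (0,1)
Op 6: place BB@(4,0)
Op 7: remove (0,4)
Op 8: remove (4,0)
Op 9: place BK@(1,3)
Per-piece attacks for W:
W attacks (1,3): no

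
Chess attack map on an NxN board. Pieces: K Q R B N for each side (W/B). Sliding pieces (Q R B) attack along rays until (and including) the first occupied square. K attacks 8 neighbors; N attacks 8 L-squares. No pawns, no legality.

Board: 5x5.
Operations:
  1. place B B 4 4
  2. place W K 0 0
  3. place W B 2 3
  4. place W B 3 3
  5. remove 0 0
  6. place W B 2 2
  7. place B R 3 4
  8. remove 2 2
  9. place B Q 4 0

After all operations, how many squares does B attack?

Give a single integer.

Answer: 15

Derivation:
Op 1: place BB@(4,4)
Op 2: place WK@(0,0)
Op 3: place WB@(2,3)
Op 4: place WB@(3,3)
Op 5: remove (0,0)
Op 6: place WB@(2,2)
Op 7: place BR@(3,4)
Op 8: remove (2,2)
Op 9: place BQ@(4,0)
Per-piece attacks for B:
  BR@(3,4): attacks (3,3) (4,4) (2,4) (1,4) (0,4) [ray(0,-1) blocked at (3,3); ray(1,0) blocked at (4,4)]
  BQ@(4,0): attacks (4,1) (4,2) (4,3) (4,4) (3,0) (2,0) (1,0) (0,0) (3,1) (2,2) (1,3) (0,4) [ray(0,1) blocked at (4,4)]
  BB@(4,4): attacks (3,3) [ray(-1,-1) blocked at (3,3)]
Union (15 distinct): (0,0) (0,4) (1,0) (1,3) (1,4) (2,0) (2,2) (2,4) (3,0) (3,1) (3,3) (4,1) (4,2) (4,3) (4,4)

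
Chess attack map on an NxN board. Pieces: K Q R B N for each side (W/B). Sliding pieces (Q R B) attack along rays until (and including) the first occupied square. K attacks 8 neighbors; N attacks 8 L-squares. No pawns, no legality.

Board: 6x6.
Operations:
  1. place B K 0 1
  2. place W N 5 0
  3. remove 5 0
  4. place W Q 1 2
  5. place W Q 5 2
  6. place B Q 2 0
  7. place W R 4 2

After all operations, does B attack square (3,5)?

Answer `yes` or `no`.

Op 1: place BK@(0,1)
Op 2: place WN@(5,0)
Op 3: remove (5,0)
Op 4: place WQ@(1,2)
Op 5: place WQ@(5,2)
Op 6: place BQ@(2,0)
Op 7: place WR@(4,2)
Per-piece attacks for B:
  BK@(0,1): attacks (0,2) (0,0) (1,1) (1,2) (1,0)
  BQ@(2,0): attacks (2,1) (2,2) (2,3) (2,4) (2,5) (3,0) (4,0) (5,0) (1,0) (0,0) (3,1) (4,2) (1,1) (0,2) [ray(1,1) blocked at (4,2)]
B attacks (3,5): no

Answer: no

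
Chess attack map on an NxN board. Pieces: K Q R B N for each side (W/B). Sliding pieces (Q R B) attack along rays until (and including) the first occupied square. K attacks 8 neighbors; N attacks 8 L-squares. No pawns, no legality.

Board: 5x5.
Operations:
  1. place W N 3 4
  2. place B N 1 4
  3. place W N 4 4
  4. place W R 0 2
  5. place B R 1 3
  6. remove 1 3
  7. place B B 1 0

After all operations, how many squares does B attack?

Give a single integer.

Op 1: place WN@(3,4)
Op 2: place BN@(1,4)
Op 3: place WN@(4,4)
Op 4: place WR@(0,2)
Op 5: place BR@(1,3)
Op 6: remove (1,3)
Op 7: place BB@(1,0)
Per-piece attacks for B:
  BB@(1,0): attacks (2,1) (3,2) (4,3) (0,1)
  BN@(1,4): attacks (2,2) (3,3) (0,2)
Union (7 distinct): (0,1) (0,2) (2,1) (2,2) (3,2) (3,3) (4,3)

Answer: 7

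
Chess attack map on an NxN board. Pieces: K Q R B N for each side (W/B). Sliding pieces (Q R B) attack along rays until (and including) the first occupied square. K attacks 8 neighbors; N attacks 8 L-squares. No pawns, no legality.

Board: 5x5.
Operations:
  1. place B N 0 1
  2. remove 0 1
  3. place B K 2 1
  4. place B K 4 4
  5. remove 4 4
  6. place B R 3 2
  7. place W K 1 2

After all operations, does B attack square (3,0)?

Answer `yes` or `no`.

Answer: yes

Derivation:
Op 1: place BN@(0,1)
Op 2: remove (0,1)
Op 3: place BK@(2,1)
Op 4: place BK@(4,4)
Op 5: remove (4,4)
Op 6: place BR@(3,2)
Op 7: place WK@(1,2)
Per-piece attacks for B:
  BK@(2,1): attacks (2,2) (2,0) (3,1) (1,1) (3,2) (3,0) (1,2) (1,0)
  BR@(3,2): attacks (3,3) (3,4) (3,1) (3,0) (4,2) (2,2) (1,2) [ray(-1,0) blocked at (1,2)]
B attacks (3,0): yes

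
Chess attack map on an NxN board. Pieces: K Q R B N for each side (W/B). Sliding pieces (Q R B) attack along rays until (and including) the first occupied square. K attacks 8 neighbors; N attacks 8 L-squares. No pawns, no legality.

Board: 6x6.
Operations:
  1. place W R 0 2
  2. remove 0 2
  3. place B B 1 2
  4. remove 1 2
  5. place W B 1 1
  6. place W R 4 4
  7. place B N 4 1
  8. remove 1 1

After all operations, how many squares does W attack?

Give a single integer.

Op 1: place WR@(0,2)
Op 2: remove (0,2)
Op 3: place BB@(1,2)
Op 4: remove (1,2)
Op 5: place WB@(1,1)
Op 6: place WR@(4,4)
Op 7: place BN@(4,1)
Op 8: remove (1,1)
Per-piece attacks for W:
  WR@(4,4): attacks (4,5) (4,3) (4,2) (4,1) (5,4) (3,4) (2,4) (1,4) (0,4) [ray(0,-1) blocked at (4,1)]
Union (9 distinct): (0,4) (1,4) (2,4) (3,4) (4,1) (4,2) (4,3) (4,5) (5,4)

Answer: 9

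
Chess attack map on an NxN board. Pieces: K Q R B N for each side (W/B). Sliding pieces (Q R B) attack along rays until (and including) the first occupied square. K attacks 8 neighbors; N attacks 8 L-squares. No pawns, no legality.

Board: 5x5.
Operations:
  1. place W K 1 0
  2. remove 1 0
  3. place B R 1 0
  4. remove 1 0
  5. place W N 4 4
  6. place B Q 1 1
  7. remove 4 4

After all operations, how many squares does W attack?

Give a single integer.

Answer: 0

Derivation:
Op 1: place WK@(1,0)
Op 2: remove (1,0)
Op 3: place BR@(1,0)
Op 4: remove (1,0)
Op 5: place WN@(4,4)
Op 6: place BQ@(1,1)
Op 7: remove (4,4)
Per-piece attacks for W:
Union (0 distinct): (none)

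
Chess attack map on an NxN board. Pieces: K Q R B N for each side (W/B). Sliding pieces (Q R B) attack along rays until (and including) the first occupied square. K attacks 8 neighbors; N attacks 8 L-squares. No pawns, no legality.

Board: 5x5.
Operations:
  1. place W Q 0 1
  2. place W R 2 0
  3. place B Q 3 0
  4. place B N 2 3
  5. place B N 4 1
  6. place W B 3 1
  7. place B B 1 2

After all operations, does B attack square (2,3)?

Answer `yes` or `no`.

Op 1: place WQ@(0,1)
Op 2: place WR@(2,0)
Op 3: place BQ@(3,0)
Op 4: place BN@(2,3)
Op 5: place BN@(4,1)
Op 6: place WB@(3,1)
Op 7: place BB@(1,2)
Per-piece attacks for B:
  BB@(1,2): attacks (2,3) (2,1) (3,0) (0,3) (0,1) [ray(1,1) blocked at (2,3); ray(1,-1) blocked at (3,0); ray(-1,-1) blocked at (0,1)]
  BN@(2,3): attacks (4,4) (0,4) (3,1) (4,2) (1,1) (0,2)
  BQ@(3,0): attacks (3,1) (4,0) (2,0) (4,1) (2,1) (1,2) [ray(0,1) blocked at (3,1); ray(-1,0) blocked at (2,0); ray(1,1) blocked at (4,1); ray(-1,1) blocked at (1,2)]
  BN@(4,1): attacks (3,3) (2,2) (2,0)
B attacks (2,3): yes

Answer: yes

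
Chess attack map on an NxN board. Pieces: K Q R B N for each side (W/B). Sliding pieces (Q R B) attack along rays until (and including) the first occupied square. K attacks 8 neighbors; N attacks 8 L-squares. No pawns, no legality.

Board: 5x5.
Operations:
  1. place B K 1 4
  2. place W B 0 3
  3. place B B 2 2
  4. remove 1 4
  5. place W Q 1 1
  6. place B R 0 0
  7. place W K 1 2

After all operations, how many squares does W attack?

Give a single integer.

Answer: 15

Derivation:
Op 1: place BK@(1,4)
Op 2: place WB@(0,3)
Op 3: place BB@(2,2)
Op 4: remove (1,4)
Op 5: place WQ@(1,1)
Op 6: place BR@(0,0)
Op 7: place WK@(1,2)
Per-piece attacks for W:
  WB@(0,3): attacks (1,4) (1,2) [ray(1,-1) blocked at (1,2)]
  WQ@(1,1): attacks (1,2) (1,0) (2,1) (3,1) (4,1) (0,1) (2,2) (2,0) (0,2) (0,0) [ray(0,1) blocked at (1,2); ray(1,1) blocked at (2,2); ray(-1,-1) blocked at (0,0)]
  WK@(1,2): attacks (1,3) (1,1) (2,2) (0,2) (2,3) (2,1) (0,3) (0,1)
Union (15 distinct): (0,0) (0,1) (0,2) (0,3) (1,0) (1,1) (1,2) (1,3) (1,4) (2,0) (2,1) (2,2) (2,3) (3,1) (4,1)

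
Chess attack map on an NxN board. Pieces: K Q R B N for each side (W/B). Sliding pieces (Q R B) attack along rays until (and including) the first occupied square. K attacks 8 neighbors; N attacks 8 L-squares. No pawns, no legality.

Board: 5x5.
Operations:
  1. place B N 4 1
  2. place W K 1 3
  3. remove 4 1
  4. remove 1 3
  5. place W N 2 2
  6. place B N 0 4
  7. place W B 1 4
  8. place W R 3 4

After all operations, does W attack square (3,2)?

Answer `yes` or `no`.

Op 1: place BN@(4,1)
Op 2: place WK@(1,3)
Op 3: remove (4,1)
Op 4: remove (1,3)
Op 5: place WN@(2,2)
Op 6: place BN@(0,4)
Op 7: place WB@(1,4)
Op 8: place WR@(3,4)
Per-piece attacks for W:
  WB@(1,4): attacks (2,3) (3,2) (4,1) (0,3)
  WN@(2,2): attacks (3,4) (4,3) (1,4) (0,3) (3,0) (4,1) (1,0) (0,1)
  WR@(3,4): attacks (3,3) (3,2) (3,1) (3,0) (4,4) (2,4) (1,4) [ray(-1,0) blocked at (1,4)]
W attacks (3,2): yes

Answer: yes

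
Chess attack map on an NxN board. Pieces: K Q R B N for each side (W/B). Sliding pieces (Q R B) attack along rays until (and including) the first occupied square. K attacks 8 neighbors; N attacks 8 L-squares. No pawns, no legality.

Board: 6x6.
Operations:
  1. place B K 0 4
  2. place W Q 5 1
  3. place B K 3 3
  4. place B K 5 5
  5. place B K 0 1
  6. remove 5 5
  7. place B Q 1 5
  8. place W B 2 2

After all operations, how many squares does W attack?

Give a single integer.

Op 1: place BK@(0,4)
Op 2: place WQ@(5,1)
Op 3: place BK@(3,3)
Op 4: place BK@(5,5)
Op 5: place BK@(0,1)
Op 6: remove (5,5)
Op 7: place BQ@(1,5)
Op 8: place WB@(2,2)
Per-piece attacks for W:
  WB@(2,2): attacks (3,3) (3,1) (4,0) (1,3) (0,4) (1,1) (0,0) [ray(1,1) blocked at (3,3); ray(-1,1) blocked at (0,4)]
  WQ@(5,1): attacks (5,2) (5,3) (5,4) (5,5) (5,0) (4,1) (3,1) (2,1) (1,1) (0,1) (4,2) (3,3) (4,0) [ray(-1,0) blocked at (0,1); ray(-1,1) blocked at (3,3)]
Union (16 distinct): (0,0) (0,1) (0,4) (1,1) (1,3) (2,1) (3,1) (3,3) (4,0) (4,1) (4,2) (5,0) (5,2) (5,3) (5,4) (5,5)

Answer: 16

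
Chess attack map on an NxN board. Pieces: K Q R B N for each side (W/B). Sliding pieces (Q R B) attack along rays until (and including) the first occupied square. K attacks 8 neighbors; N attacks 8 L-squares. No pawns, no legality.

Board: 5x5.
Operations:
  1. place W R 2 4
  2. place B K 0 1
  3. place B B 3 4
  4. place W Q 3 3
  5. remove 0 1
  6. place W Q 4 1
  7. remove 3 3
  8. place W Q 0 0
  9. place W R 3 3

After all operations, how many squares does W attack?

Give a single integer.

Answer: 21

Derivation:
Op 1: place WR@(2,4)
Op 2: place BK@(0,1)
Op 3: place BB@(3,4)
Op 4: place WQ@(3,3)
Op 5: remove (0,1)
Op 6: place WQ@(4,1)
Op 7: remove (3,3)
Op 8: place WQ@(0,0)
Op 9: place WR@(3,3)
Per-piece attacks for W:
  WQ@(0,0): attacks (0,1) (0,2) (0,3) (0,4) (1,0) (2,0) (3,0) (4,0) (1,1) (2,2) (3,3) [ray(1,1) blocked at (3,3)]
  WR@(2,4): attacks (2,3) (2,2) (2,1) (2,0) (3,4) (1,4) (0,4) [ray(1,0) blocked at (3,4)]
  WR@(3,3): attacks (3,4) (3,2) (3,1) (3,0) (4,3) (2,3) (1,3) (0,3) [ray(0,1) blocked at (3,4)]
  WQ@(4,1): attacks (4,2) (4,3) (4,4) (4,0) (3,1) (2,1) (1,1) (0,1) (3,2) (2,3) (1,4) (3,0)
Union (21 distinct): (0,1) (0,2) (0,3) (0,4) (1,0) (1,1) (1,3) (1,4) (2,0) (2,1) (2,2) (2,3) (3,0) (3,1) (3,2) (3,3) (3,4) (4,0) (4,2) (4,3) (4,4)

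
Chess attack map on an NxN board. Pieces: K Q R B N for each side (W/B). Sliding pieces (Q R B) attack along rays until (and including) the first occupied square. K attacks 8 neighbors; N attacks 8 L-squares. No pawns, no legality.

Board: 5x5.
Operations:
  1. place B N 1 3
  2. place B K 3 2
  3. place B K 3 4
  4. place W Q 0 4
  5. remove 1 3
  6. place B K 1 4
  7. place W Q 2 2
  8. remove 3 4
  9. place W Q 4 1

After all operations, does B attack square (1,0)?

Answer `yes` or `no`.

Op 1: place BN@(1,3)
Op 2: place BK@(3,2)
Op 3: place BK@(3,4)
Op 4: place WQ@(0,4)
Op 5: remove (1,3)
Op 6: place BK@(1,4)
Op 7: place WQ@(2,2)
Op 8: remove (3,4)
Op 9: place WQ@(4,1)
Per-piece attacks for B:
  BK@(1,4): attacks (1,3) (2,4) (0,4) (2,3) (0,3)
  BK@(3,2): attacks (3,3) (3,1) (4,2) (2,2) (4,3) (4,1) (2,3) (2,1)
B attacks (1,0): no

Answer: no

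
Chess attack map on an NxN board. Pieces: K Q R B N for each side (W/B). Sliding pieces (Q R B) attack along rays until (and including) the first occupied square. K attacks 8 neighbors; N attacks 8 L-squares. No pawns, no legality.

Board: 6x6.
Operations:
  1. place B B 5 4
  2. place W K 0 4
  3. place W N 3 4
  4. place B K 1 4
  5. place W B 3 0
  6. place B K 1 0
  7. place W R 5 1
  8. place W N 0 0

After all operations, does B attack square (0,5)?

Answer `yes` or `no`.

Op 1: place BB@(5,4)
Op 2: place WK@(0,4)
Op 3: place WN@(3,4)
Op 4: place BK@(1,4)
Op 5: place WB@(3,0)
Op 6: place BK@(1,0)
Op 7: place WR@(5,1)
Op 8: place WN@(0,0)
Per-piece attacks for B:
  BK@(1,0): attacks (1,1) (2,0) (0,0) (2,1) (0,1)
  BK@(1,4): attacks (1,5) (1,3) (2,4) (0,4) (2,5) (2,3) (0,5) (0,3)
  BB@(5,4): attacks (4,5) (4,3) (3,2) (2,1) (1,0) [ray(-1,-1) blocked at (1,0)]
B attacks (0,5): yes

Answer: yes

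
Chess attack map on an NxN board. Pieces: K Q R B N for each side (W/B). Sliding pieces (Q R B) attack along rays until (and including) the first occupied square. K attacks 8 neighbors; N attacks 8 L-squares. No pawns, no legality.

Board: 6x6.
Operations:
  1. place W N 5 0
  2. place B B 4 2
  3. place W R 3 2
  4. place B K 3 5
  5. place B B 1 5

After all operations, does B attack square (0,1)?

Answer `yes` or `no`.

Answer: no

Derivation:
Op 1: place WN@(5,0)
Op 2: place BB@(4,2)
Op 3: place WR@(3,2)
Op 4: place BK@(3,5)
Op 5: place BB@(1,5)
Per-piece attacks for B:
  BB@(1,5): attacks (2,4) (3,3) (4,2) (0,4) [ray(1,-1) blocked at (4,2)]
  BK@(3,5): attacks (3,4) (4,5) (2,5) (4,4) (2,4)
  BB@(4,2): attacks (5,3) (5,1) (3,3) (2,4) (1,5) (3,1) (2,0) [ray(-1,1) blocked at (1,5)]
B attacks (0,1): no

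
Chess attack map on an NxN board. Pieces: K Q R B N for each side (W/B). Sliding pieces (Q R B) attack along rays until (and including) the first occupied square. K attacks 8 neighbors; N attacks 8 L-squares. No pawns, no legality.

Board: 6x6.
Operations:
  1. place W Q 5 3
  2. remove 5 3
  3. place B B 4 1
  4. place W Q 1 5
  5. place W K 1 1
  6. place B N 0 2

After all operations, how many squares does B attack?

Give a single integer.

Answer: 9

Derivation:
Op 1: place WQ@(5,3)
Op 2: remove (5,3)
Op 3: place BB@(4,1)
Op 4: place WQ@(1,5)
Op 5: place WK@(1,1)
Op 6: place BN@(0,2)
Per-piece attacks for B:
  BN@(0,2): attacks (1,4) (2,3) (1,0) (2,1)
  BB@(4,1): attacks (5,2) (5,0) (3,2) (2,3) (1,4) (0,5) (3,0)
Union (9 distinct): (0,5) (1,0) (1,4) (2,1) (2,3) (3,0) (3,2) (5,0) (5,2)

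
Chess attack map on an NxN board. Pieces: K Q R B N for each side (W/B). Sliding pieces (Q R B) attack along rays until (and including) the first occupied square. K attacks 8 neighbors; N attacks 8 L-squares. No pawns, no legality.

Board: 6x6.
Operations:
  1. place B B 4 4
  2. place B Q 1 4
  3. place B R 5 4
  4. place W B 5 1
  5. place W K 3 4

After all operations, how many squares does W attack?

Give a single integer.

Op 1: place BB@(4,4)
Op 2: place BQ@(1,4)
Op 3: place BR@(5,4)
Op 4: place WB@(5,1)
Op 5: place WK@(3,4)
Per-piece attacks for W:
  WK@(3,4): attacks (3,5) (3,3) (4,4) (2,4) (4,5) (4,3) (2,5) (2,3)
  WB@(5,1): attacks (4,2) (3,3) (2,4) (1,5) (4,0)
Union (11 distinct): (1,5) (2,3) (2,4) (2,5) (3,3) (3,5) (4,0) (4,2) (4,3) (4,4) (4,5)

Answer: 11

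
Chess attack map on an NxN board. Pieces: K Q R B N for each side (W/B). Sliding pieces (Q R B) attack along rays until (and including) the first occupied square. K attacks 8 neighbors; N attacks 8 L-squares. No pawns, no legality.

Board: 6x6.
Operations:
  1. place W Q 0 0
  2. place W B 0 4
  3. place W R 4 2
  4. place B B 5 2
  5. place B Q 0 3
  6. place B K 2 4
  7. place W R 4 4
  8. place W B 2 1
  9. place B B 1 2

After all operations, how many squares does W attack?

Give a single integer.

Answer: 25

Derivation:
Op 1: place WQ@(0,0)
Op 2: place WB@(0,4)
Op 3: place WR@(4,2)
Op 4: place BB@(5,2)
Op 5: place BQ@(0,3)
Op 6: place BK@(2,4)
Op 7: place WR@(4,4)
Op 8: place WB@(2,1)
Op 9: place BB@(1,2)
Per-piece attacks for W:
  WQ@(0,0): attacks (0,1) (0,2) (0,3) (1,0) (2,0) (3,0) (4,0) (5,0) (1,1) (2,2) (3,3) (4,4) [ray(0,1) blocked at (0,3); ray(1,1) blocked at (4,4)]
  WB@(0,4): attacks (1,5) (1,3) (2,2) (3,1) (4,0)
  WB@(2,1): attacks (3,2) (4,3) (5,4) (3,0) (1,2) (1,0) [ray(-1,1) blocked at (1,2)]
  WR@(4,2): attacks (4,3) (4,4) (4,1) (4,0) (5,2) (3,2) (2,2) (1,2) [ray(0,1) blocked at (4,4); ray(1,0) blocked at (5,2); ray(-1,0) blocked at (1,2)]
  WR@(4,4): attacks (4,5) (4,3) (4,2) (5,4) (3,4) (2,4) [ray(0,-1) blocked at (4,2); ray(-1,0) blocked at (2,4)]
Union (25 distinct): (0,1) (0,2) (0,3) (1,0) (1,1) (1,2) (1,3) (1,5) (2,0) (2,2) (2,4) (3,0) (3,1) (3,2) (3,3) (3,4) (4,0) (4,1) (4,2) (4,3) (4,4) (4,5) (5,0) (5,2) (5,4)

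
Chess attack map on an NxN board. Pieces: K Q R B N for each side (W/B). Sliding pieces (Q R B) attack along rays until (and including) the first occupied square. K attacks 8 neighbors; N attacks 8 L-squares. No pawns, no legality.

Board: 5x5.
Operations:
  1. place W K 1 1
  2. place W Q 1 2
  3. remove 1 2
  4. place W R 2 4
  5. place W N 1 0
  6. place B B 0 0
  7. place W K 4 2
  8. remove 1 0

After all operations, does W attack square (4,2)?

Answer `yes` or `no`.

Answer: no

Derivation:
Op 1: place WK@(1,1)
Op 2: place WQ@(1,2)
Op 3: remove (1,2)
Op 4: place WR@(2,4)
Op 5: place WN@(1,0)
Op 6: place BB@(0,0)
Op 7: place WK@(4,2)
Op 8: remove (1,0)
Per-piece attacks for W:
  WK@(1,1): attacks (1,2) (1,0) (2,1) (0,1) (2,2) (2,0) (0,2) (0,0)
  WR@(2,4): attacks (2,3) (2,2) (2,1) (2,0) (3,4) (4,4) (1,4) (0,4)
  WK@(4,2): attacks (4,3) (4,1) (3,2) (3,3) (3,1)
W attacks (4,2): no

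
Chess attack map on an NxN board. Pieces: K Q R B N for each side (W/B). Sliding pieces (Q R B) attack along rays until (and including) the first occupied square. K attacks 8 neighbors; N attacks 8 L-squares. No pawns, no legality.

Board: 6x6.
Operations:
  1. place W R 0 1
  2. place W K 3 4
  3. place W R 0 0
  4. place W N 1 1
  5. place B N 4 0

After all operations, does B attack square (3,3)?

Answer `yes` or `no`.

Answer: no

Derivation:
Op 1: place WR@(0,1)
Op 2: place WK@(3,4)
Op 3: place WR@(0,0)
Op 4: place WN@(1,1)
Op 5: place BN@(4,0)
Per-piece attacks for B:
  BN@(4,0): attacks (5,2) (3,2) (2,1)
B attacks (3,3): no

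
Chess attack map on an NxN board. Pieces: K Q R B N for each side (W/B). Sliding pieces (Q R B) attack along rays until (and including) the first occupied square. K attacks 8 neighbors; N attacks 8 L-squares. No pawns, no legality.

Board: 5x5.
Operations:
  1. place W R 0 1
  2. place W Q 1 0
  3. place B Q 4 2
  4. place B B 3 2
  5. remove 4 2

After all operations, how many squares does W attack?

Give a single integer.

Answer: 16

Derivation:
Op 1: place WR@(0,1)
Op 2: place WQ@(1,0)
Op 3: place BQ@(4,2)
Op 4: place BB@(3,2)
Op 5: remove (4,2)
Per-piece attacks for W:
  WR@(0,1): attacks (0,2) (0,3) (0,4) (0,0) (1,1) (2,1) (3,1) (4,1)
  WQ@(1,0): attacks (1,1) (1,2) (1,3) (1,4) (2,0) (3,0) (4,0) (0,0) (2,1) (3,2) (0,1) [ray(1,1) blocked at (3,2); ray(-1,1) blocked at (0,1)]
Union (16 distinct): (0,0) (0,1) (0,2) (0,3) (0,4) (1,1) (1,2) (1,3) (1,4) (2,0) (2,1) (3,0) (3,1) (3,2) (4,0) (4,1)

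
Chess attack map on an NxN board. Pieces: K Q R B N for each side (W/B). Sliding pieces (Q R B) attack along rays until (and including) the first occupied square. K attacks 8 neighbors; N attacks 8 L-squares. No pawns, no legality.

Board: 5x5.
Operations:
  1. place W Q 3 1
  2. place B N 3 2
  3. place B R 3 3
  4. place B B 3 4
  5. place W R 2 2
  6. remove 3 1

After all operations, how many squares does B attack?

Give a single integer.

Answer: 13

Derivation:
Op 1: place WQ@(3,1)
Op 2: place BN@(3,2)
Op 3: place BR@(3,3)
Op 4: place BB@(3,4)
Op 5: place WR@(2,2)
Op 6: remove (3,1)
Per-piece attacks for B:
  BN@(3,2): attacks (4,4) (2,4) (1,3) (4,0) (2,0) (1,1)
  BR@(3,3): attacks (3,4) (3,2) (4,3) (2,3) (1,3) (0,3) [ray(0,1) blocked at (3,4); ray(0,-1) blocked at (3,2)]
  BB@(3,4): attacks (4,3) (2,3) (1,2) (0,1)
Union (13 distinct): (0,1) (0,3) (1,1) (1,2) (1,3) (2,0) (2,3) (2,4) (3,2) (3,4) (4,0) (4,3) (4,4)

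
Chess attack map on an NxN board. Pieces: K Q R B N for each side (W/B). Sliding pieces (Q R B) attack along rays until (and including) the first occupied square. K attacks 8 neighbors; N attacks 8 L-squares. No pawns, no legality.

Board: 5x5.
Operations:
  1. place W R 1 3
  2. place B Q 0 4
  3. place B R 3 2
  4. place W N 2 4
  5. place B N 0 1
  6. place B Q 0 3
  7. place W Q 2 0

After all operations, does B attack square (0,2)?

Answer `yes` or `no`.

Op 1: place WR@(1,3)
Op 2: place BQ@(0,4)
Op 3: place BR@(3,2)
Op 4: place WN@(2,4)
Op 5: place BN@(0,1)
Op 6: place BQ@(0,3)
Op 7: place WQ@(2,0)
Per-piece attacks for B:
  BN@(0,1): attacks (1,3) (2,2) (2,0)
  BQ@(0,3): attacks (0,4) (0,2) (0,1) (1,3) (1,4) (1,2) (2,1) (3,0) [ray(0,1) blocked at (0,4); ray(0,-1) blocked at (0,1); ray(1,0) blocked at (1,3)]
  BQ@(0,4): attacks (0,3) (1,4) (2,4) (1,3) [ray(0,-1) blocked at (0,3); ray(1,0) blocked at (2,4); ray(1,-1) blocked at (1,3)]
  BR@(3,2): attacks (3,3) (3,4) (3,1) (3,0) (4,2) (2,2) (1,2) (0,2)
B attacks (0,2): yes

Answer: yes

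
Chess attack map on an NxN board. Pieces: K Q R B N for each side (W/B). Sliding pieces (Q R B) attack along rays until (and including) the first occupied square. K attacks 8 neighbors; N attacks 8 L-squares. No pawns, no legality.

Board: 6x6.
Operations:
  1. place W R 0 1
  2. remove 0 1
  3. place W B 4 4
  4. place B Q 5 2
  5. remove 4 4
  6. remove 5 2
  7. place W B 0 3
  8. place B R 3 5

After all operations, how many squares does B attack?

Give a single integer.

Op 1: place WR@(0,1)
Op 2: remove (0,1)
Op 3: place WB@(4,4)
Op 4: place BQ@(5,2)
Op 5: remove (4,4)
Op 6: remove (5,2)
Op 7: place WB@(0,3)
Op 8: place BR@(3,5)
Per-piece attacks for B:
  BR@(3,5): attacks (3,4) (3,3) (3,2) (3,1) (3,0) (4,5) (5,5) (2,5) (1,5) (0,5)
Union (10 distinct): (0,5) (1,5) (2,5) (3,0) (3,1) (3,2) (3,3) (3,4) (4,5) (5,5)

Answer: 10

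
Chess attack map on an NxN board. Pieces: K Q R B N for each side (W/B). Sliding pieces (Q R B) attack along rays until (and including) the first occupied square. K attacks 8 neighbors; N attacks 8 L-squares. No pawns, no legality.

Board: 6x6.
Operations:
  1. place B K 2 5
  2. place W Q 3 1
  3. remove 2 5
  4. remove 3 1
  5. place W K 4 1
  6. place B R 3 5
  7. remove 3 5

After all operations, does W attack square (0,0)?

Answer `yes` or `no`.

Op 1: place BK@(2,5)
Op 2: place WQ@(3,1)
Op 3: remove (2,5)
Op 4: remove (3,1)
Op 5: place WK@(4,1)
Op 6: place BR@(3,5)
Op 7: remove (3,5)
Per-piece attacks for W:
  WK@(4,1): attacks (4,2) (4,0) (5,1) (3,1) (5,2) (5,0) (3,2) (3,0)
W attacks (0,0): no

Answer: no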